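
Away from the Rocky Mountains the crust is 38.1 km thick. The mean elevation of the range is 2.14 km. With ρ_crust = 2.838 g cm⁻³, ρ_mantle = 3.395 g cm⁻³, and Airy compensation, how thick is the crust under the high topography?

51.1 km

Root depth r = h ρ_c / (ρ_m − ρ_c) = 2.14 km × 2.838 / 0.557 = 10.9 km.
Total thickness = T + h + r = 38.1 km + 2.14 km + 10.9 km = 51.1 km.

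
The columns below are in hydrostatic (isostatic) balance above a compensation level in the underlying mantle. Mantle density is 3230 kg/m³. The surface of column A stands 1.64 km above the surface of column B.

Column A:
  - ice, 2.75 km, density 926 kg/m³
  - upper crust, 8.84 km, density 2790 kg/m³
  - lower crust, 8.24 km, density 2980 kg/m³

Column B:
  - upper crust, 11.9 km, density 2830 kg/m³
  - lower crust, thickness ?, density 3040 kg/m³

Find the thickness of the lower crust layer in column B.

Take the compensation level at the base of the deeper column (depth z_c below the surface of column A) and equate Σ ρ_i t_i down to z_c; mantle fills any gap and the z_c terms cancel.
Column A: 2.75×926 + 8.84×2790 + 8.24×2980 + (z_c − 19.83)×3230
Column B: 1.64×0 + 11.9×2830 + x×3040 + (z_c − 1.64 − 11.9 − x)×3230
The z_c×3230 term appears on both sides and cancels. Collect the known terms of each column as K = Σ(ρt)_known − 3230 × (depth of known layers): K_A = 51765.3 − 3230×19.83 = −12285.6; K_B = 33677 − 3230×(1.64 + 11.9) = −10057.2.
Balance: K_A = K_B − x×(3230 − 3040), so x = (K_B − K_A)/(3230 − 3040) = 2228.4/190 = 11.7 km.

11.7 km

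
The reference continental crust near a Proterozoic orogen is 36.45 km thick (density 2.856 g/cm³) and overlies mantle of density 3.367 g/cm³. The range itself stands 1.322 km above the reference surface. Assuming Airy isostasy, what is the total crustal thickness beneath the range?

45.2 km

Root depth r = h ρ_c / (ρ_m − ρ_c) = 1.322 km × 2.856 / 0.511 = 7.389 km.
Total thickness = T + h + r = 36.45 km + 1.322 km + 7.389 km = 45.2 km.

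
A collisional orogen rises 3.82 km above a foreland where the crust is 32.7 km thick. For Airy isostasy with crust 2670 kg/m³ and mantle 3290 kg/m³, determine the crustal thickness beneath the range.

Root depth r = h ρ_c / (ρ_m − ρ_c) = 3.82 km × 2670 / 620 = 16.45 km.
Total thickness = T + h + r = 32.7 km + 3.82 km + 16.45 km = 53 km.

53 km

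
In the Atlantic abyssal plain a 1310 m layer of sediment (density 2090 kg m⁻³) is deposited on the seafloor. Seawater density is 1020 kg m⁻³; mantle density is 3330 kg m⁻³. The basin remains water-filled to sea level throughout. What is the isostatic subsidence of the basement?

Submarine loading: the sediment displaces seawater, and the subsidence is in turn flooded, so s (ρ_m − ρ_w) = t (ρ_sed − ρ_w).
s = 1310 m × (2090 − 1020) / (3330 − 1020) = 607 m.

607 m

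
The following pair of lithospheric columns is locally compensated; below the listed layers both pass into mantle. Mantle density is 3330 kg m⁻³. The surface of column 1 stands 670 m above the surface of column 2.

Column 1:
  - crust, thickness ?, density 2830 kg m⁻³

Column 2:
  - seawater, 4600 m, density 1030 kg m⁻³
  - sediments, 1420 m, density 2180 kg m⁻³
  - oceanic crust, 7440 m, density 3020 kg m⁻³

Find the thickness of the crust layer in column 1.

33500 m

Take the compensation level at the base of the deeper column (depth z_c below the surface of column 1) and equate Σ ρ_i t_i down to z_c; mantle fills any gap and the z_c terms cancel.
Column 1: x×2830 + (z_c − 0 − x)×3330
Column 2: 670×0 + 4600×1030 + 1420×2180 + 7440×3020 + (z_c − 670 − 13460)×3330
The z_c×3330 term appears on both sides and cancels. Collect the known terms of each column as K = Σ(ρt)_known − 3330 × (depth of known layers): K_1 = 0 − 3330×0 = 0; K_2 = 30302400 − 3330×(670 + 13460) = −16750500.
Balance: K_1 − x×(3330 − 2830) = K_2, so x = (K_1 − K_2)/(3330 − 2830) = 16750500/500 = 33500 m.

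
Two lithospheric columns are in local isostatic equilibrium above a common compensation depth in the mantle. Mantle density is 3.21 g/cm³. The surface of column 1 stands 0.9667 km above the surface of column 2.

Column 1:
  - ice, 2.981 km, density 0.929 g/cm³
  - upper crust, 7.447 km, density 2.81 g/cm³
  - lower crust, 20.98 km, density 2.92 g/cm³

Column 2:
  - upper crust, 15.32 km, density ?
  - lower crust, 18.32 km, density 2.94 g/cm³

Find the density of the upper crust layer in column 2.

2.7 g/cm³

Take the compensation level at the base of the deeper column (depth z_c below the surface of column 1) and equate Σ ρ_i t_i down to z_c; mantle fills any gap and the z_c terms cancel.
Column 1: 2.981×0.929 + 7.447×2.81 + 20.98×2.92 + (z_c − 31.408)×3.21
Column 2: 0.9667×0 + 15.32×ρ + 18.32×2.94 + (z_c − 0.9667 − 33.64)×3.21
The z_c×3.21 term appears on both sides and cancels. Collect the known terms of each column as K = Σ(ρt)_known − 3.21 × (depth of known layers): K_1 = 84.957019 − 3.21×31.408 = −15.862661; K_2 = 53.8608 − 3.21×(0.9667 + 33.64) = −57.226707.
Balance: K_1 = K_2 + 15.32×ρ, so ρ = (K_1 − K_2)/15.32 = 41.364/15.32 = 2.7 g/cm³.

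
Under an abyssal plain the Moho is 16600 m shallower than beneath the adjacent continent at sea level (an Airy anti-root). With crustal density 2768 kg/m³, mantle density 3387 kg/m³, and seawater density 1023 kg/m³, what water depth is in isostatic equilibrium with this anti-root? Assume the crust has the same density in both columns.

Replacing a thickness d of crust by seawater at the top must be balanced by replacing crust with mantle at the base: d (ρ_c − ρ_w) = a (ρ_m − ρ_c).
d = a (ρ_m − ρ_c)/(ρ_c − ρ_w) = 16600 m × 619/1745 = 5890 m.

5890 m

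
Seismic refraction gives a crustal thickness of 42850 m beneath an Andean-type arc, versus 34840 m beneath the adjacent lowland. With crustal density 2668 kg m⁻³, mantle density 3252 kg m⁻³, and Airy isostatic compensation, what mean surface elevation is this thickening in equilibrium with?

Excess crust Δ = 42850 m − 34840 m = 8010 m, split between elevation h and root r with h + r = Δ.
Airy balance ρ_c h = (ρ_m − ρ_c) r gives r = h ρ_c/(ρ_m − ρ_c), so h (1 + ρ_c/(ρ_m − ρ_c)) = Δ, i.e. h = Δ (ρ_m − ρ_c)/ρ_m.
h = 8010 m × 584/3252 = 1440 m.

1440 m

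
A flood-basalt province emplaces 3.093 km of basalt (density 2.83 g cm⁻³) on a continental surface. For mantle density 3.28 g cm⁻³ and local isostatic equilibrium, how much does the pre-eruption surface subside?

2.67 km

Subaerial loading: s = t ρ_load / ρ_m.
s = 3.093 km × 2.83/3.28 = 2.67 km.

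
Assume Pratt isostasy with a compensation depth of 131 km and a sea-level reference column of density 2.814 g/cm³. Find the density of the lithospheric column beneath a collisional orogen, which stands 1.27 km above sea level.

Pratt balance: ρ_ref D = ρ (D + h).
ρ = ρ_ref D/(D + h) = 2.814 × 131 km/(131 km + 1.27 km) = 2.79 g/cm³.

2.79 g/cm³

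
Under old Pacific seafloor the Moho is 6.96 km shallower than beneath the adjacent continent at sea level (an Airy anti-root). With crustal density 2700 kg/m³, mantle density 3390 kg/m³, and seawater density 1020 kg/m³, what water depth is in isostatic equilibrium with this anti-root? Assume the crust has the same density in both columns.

Replacing a thickness d of crust by seawater at the top must be balanced by replacing crust with mantle at the base: d (ρ_c − ρ_w) = a (ρ_m − ρ_c).
d = a (ρ_m − ρ_c)/(ρ_c − ρ_w) = 6.96 km × 690/1680 = 2.86 km.

2.86 km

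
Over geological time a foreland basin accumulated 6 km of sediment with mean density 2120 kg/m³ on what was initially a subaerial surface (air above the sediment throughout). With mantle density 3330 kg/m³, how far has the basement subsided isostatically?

Subaerial load: s = t ρ_sed / ρ_m = 6 km × 2120/3330 = 3.82 km.

3.82 km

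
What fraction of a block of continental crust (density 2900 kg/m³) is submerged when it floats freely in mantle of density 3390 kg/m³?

Submerged fraction = ρ_obj/ρ_fluid = 2900/3390 = 0.855.

0.855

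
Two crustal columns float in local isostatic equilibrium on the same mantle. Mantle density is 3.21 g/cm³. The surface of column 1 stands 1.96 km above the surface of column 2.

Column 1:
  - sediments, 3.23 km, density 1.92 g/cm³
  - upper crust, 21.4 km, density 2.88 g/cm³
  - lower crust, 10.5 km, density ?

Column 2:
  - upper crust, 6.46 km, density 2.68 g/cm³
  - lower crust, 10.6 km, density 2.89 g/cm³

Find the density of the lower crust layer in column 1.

3.03 g/cm³

Take the compensation level at the base of the deeper column (depth z_c below the surface of column 1) and equate Σ ρ_i t_i down to z_c; mantle fills any gap and the z_c terms cancel.
Column 1: 3.23×1.92 + 21.4×2.88 + 10.5×ρ + (z_c − 35.13)×3.21
Column 2: 1.96×0 + 6.46×2.68 + 10.6×2.89 + (z_c − 1.96 − 17.06)×3.21
The z_c×3.21 term appears on both sides and cancels. Collect the known terms of each column as K = Σ(ρt)_known − 3.21 × (depth of known layers): K_1 = 67.8336 − 3.21×35.13 = −44.9337; K_2 = 47.9468 − 3.21×(1.96 + 17.06) = −13.1074.
Balance: K_1 + 10.5×ρ = K_2, so ρ = (K_2 − K_1)/10.5 = 31.8263/10.5 = 3.03 g/cm³.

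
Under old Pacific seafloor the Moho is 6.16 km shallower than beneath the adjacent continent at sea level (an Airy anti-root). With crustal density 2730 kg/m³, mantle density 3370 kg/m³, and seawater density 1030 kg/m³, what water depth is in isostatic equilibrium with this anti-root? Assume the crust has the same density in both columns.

Replacing a thickness d of crust by seawater at the top must be balanced by replacing crust with mantle at the base: d (ρ_c − ρ_w) = a (ρ_m − ρ_c).
d = a (ρ_m − ρ_c)/(ρ_c − ρ_w) = 6.16 km × 640/1700 = 2.32 km.

2.32 km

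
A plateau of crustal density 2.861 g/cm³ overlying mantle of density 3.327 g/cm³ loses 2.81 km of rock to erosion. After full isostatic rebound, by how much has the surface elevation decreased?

Rebound u = e ρ_c/ρ_m = 2.81 km × 2.861/3.327 = 2.416 km.
Net surface drop = e − u = 2.81 km − 2.416 km = e (ρ_m − ρ_c)/ρ_m = 0.394 km.

0.394 km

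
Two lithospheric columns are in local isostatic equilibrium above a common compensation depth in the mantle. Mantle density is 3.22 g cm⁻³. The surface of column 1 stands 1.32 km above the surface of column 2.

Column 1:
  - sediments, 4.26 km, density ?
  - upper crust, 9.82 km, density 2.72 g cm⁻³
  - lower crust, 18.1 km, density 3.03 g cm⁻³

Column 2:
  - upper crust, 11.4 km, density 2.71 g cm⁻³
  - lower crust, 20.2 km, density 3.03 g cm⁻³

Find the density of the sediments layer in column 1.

1.92 g cm⁻³

Take the compensation level at the base of the deeper column (depth z_c below the surface of column 1) and equate Σ ρ_i t_i down to z_c; mantle fills any gap and the z_c terms cancel.
Column 1: 4.26×ρ + 9.82×2.72 + 18.1×3.03 + (z_c − 32.18)×3.22
Column 2: 1.32×0 + 11.4×2.71 + 20.2×3.03 + (z_c − 1.32 − 31.6)×3.22
The z_c×3.22 term appears on both sides and cancels. Collect the known terms of each column as K = Σ(ρt)_known − 3.22 × (depth of known layers): K_1 = 81.5534 − 3.22×32.18 = −22.0662; K_2 = 92.1 − 3.22×(1.32 + 31.6) = −13.9024.
Balance: K_1 + 4.26×ρ = K_2, so ρ = (K_2 − K_1)/4.26 = 8.1638/4.26 = 1.92 g cm⁻³.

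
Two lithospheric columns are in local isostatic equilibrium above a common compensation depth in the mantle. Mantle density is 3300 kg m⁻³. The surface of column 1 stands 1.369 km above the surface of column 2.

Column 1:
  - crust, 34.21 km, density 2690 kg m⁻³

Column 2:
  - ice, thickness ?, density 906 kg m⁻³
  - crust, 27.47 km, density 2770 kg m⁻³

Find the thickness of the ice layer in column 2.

Take the compensation level at the base of the deeper column (depth z_c below the surface of column 1) and equate Σ ρ_i t_i down to z_c; mantle fills any gap and the z_c terms cancel.
Column 1: 34.21×2690 + (z_c − 34.21)×3300
Column 2: 1.369×0 + x×906 + 27.47×2770 + (z_c − 1.369 − 27.47 − x)×3300
The z_c×3300 term appears on both sides and cancels. Collect the known terms of each column as K = Σ(ρt)_known − 3300 × (depth of known layers): K_1 = 92024.9 − 3300×34.21 = −20868.1; K_2 = 76091.9 − 3300×(1.369 + 27.47) = −19076.8.
Balance: K_1 = K_2 − x×(3300 − 906), so x = (K_2 − K_1)/(3300 − 906) = 1791.3/2394 = 0.748 km.

0.748 km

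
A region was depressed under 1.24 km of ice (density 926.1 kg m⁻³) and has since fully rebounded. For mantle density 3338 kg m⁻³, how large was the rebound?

0.344 km

Removing the load lets mantle flow back in; uplift u satisfies ρ_ice t = ρ_m u.
u = t ρ_ice/ρ_m = 1.24 km × 926.1/3338 = 0.344 km.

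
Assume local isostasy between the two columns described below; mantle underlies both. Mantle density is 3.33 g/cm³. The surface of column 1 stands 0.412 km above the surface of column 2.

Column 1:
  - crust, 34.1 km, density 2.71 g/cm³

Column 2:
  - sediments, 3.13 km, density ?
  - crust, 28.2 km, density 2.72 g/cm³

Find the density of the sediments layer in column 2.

Take the compensation level at the base of the deeper column (depth z_c below the surface of column 1) and equate Σ ρ_i t_i down to z_c; mantle fills any gap and the z_c terms cancel.
Column 1: 34.1×2.71 + (z_c − 34.1)×3.33
Column 2: 0.412×0 + 3.13×ρ + 28.2×2.72 + (z_c − 0.412 − 31.33)×3.33
The z_c×3.33 term appears on both sides and cancels. Collect the known terms of each column as K = Σ(ρt)_known − 3.33 × (depth of known layers): K_1 = 92.411 − 3.33×34.1 = −21.142; K_2 = 76.704 − 3.33×(0.412 + 31.33) = −28.99686.
Balance: K_1 = K_2 + 3.13×ρ, so ρ = (K_1 − K_2)/3.13 = 7.85486/3.13 = 2.51 g/cm³.

2.51 g/cm³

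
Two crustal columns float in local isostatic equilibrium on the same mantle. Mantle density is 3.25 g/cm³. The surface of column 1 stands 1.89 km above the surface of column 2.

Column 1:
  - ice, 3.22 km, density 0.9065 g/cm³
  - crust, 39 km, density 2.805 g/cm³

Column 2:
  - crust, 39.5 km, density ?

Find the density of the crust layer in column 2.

2.78 g/cm³

Take the compensation level at the base of the deeper column (depth z_c below the surface of column 1) and equate Σ ρ_i t_i down to z_c; mantle fills any gap and the z_c terms cancel.
Column 1: 3.22×0.9065 + 39×2.805 + (z_c − 42.22)×3.25
Column 2: 1.89×0 + 39.5×ρ + (z_c − 1.89 − 39.5)×3.25
The z_c×3.25 term appears on both sides and cancels. Collect the known terms of each column as K = Σ(ρt)_known − 3.25 × (depth of known layers): K_1 = 112.31393 − 3.25×42.22 = −24.90107; K_2 = 0 − 3.25×(1.89 + 39.5) = −134.5175.
Balance: K_1 = K_2 + 39.5×ρ, so ρ = (K_1 − K_2)/39.5 = 109.616/39.5 = 2.78 g/cm³.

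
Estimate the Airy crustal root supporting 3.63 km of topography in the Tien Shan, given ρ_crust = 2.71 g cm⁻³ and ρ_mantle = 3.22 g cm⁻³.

19.3 km

Equating mass per unit area of the two columns: the weight of the topography is balanced by the buoyancy of the root, ρ_c h = (ρ_m − ρ_c) r.
r = h · ρ_c / (ρ_m − ρ_c) = 3.63 km × 2.71 / (3.22 − 2.71) = 19.3 km.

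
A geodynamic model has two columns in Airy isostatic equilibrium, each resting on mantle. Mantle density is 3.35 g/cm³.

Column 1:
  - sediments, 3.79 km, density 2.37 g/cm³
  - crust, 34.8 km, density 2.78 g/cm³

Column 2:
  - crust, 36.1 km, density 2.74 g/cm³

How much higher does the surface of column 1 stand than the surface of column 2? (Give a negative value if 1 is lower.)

0.456 km

For any compensation level in the mantle, the mantle terms cancel and isostasy reduces to e = (Σt_1 − Σt_2) − (Σ(ρt)_1 − Σ(ρt)_2) / ρ_m.
Σt_1 = 38.59 km; Σt_2 = 36.1 km; Σ(ρt)_1 = 105.7263; Σ(ρt)_2 = 98.914 (in km·g/cm³).
e = (38.59 − 36.1) − (105.7263 − 98.914) / 3.35 = 0.456 km.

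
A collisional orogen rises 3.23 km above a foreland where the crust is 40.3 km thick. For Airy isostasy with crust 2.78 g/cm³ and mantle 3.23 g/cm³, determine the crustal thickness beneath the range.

Root depth r = h ρ_c / (ρ_m − ρ_c) = 3.23 km × 2.78 / 0.45 = 19.95 km.
Total thickness = T + h + r = 40.3 km + 3.23 km + 19.95 km = 63.5 km.

63.5 km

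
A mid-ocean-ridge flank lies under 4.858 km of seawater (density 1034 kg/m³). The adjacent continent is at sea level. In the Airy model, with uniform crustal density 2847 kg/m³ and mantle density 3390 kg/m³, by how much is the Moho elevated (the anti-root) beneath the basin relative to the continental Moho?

For local isostatic compensation: replacing crust with seawater at the top is compensated by replacing crust with mantle at the base: d (ρ_c − ρ_w) = a (ρ_m − ρ_c).
a = d (ρ_c − ρ_w)/(ρ_m − ρ_c) = 4.858 km × 1813/543 = 16.2 km.

16.2 km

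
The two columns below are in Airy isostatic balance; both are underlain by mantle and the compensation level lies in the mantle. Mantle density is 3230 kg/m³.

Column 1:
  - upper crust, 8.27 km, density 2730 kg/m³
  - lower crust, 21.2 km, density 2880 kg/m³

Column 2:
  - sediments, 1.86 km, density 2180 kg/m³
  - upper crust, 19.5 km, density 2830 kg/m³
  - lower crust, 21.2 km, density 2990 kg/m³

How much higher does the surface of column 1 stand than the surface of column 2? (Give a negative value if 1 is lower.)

For any compensation level in the mantle, the mantle terms cancel and isostasy reduces to e = (Σt_1 − Σt_2) − (Σ(ρt)_1 − Σ(ρt)_2) / ρ_m.
Σt_1 = 29.47 km; Σt_2 = 42.56 km; Σ(ρt)_1 = 83633.1; Σ(ρt)_2 = 122627.8 (in km·kg/m³).
e = (29.47 − 42.56) − (83633.1 − 122627.8) / 3230 = −1.02 km.

−1.02 km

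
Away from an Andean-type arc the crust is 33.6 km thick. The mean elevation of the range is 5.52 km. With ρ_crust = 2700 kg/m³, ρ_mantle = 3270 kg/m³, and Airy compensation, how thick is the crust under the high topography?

65.3 km

Root depth r = h ρ_c / (ρ_m − ρ_c) = 5.52 km × 2700 / 570 = 26.15 km.
Total thickness = T + h + r = 33.6 km + 5.52 km + 26.15 km = 65.3 km.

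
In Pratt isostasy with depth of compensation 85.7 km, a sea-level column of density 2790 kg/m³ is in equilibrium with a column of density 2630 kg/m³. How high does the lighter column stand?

5.21 km

ρ_ref D = ρ (D + h) → h = D (ρ_ref − ρ)/ρ.
h = 85.7 km × (2790 − 2630)/2630 = 5.21 km.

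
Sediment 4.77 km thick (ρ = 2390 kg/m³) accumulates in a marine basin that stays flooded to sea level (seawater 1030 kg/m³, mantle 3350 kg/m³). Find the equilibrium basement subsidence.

Submarine loading: the sediment displaces seawater, and the subsidence is in turn flooded, so s (ρ_m − ρ_w) = t (ρ_sed − ρ_w).
s = 4.77 km × (2390 − 1030) / (3350 − 1030) = 2.8 km.

2.8 km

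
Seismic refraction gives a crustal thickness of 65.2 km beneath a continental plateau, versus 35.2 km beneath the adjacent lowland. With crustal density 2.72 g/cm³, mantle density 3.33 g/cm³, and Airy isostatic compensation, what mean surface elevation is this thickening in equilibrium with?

Excess crust Δ = 65.2 km − 35.2 km = 30 km, split between elevation h and root r with h + r = Δ.
Airy balance ρ_c h = (ρ_m − ρ_c) r gives r = h ρ_c/(ρ_m − ρ_c), so h (1 + ρ_c/(ρ_m − ρ_c)) = Δ, i.e. h = Δ (ρ_m − ρ_c)/ρ_m.
h = 30 km × 0.61/3.33 = 5.5 km.

5.5 km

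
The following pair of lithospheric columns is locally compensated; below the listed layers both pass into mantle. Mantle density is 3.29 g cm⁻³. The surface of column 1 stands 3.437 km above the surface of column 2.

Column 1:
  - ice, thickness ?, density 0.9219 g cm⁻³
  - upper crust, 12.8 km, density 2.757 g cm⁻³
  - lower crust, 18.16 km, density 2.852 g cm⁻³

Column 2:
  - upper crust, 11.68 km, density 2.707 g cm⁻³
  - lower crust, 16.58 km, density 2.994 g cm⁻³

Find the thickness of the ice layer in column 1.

Take the compensation level at the base of the deeper column (depth z_c below the surface of column 1) and equate Σ ρ_i t_i down to z_c; mantle fills any gap and the z_c terms cancel.
Column 1: x×0.9219 + 12.8×2.757 + 18.16×2.852 + (z_c − 30.96 − x)×3.29
Column 2: 3.437×0 + 11.68×2.707 + 16.58×2.994 + (z_c − 3.437 − 28.26)×3.29
The z_c×3.29 term appears on both sides and cancels. Collect the known terms of each column as K = Σ(ρt)_known − 3.29 × (depth of known layers): K_1 = 87.08192 − 3.29×30.96 = −14.77648; K_2 = 81.25828 − 3.29×(3.437 + 28.26) = −23.02485.
Balance: K_1 − x×(3.29 − 0.9219) = K_2, so x = (K_1 − K_2)/(3.29 − 0.9219) = 8.24837/2.3681 = 3.48 km.

3.48 km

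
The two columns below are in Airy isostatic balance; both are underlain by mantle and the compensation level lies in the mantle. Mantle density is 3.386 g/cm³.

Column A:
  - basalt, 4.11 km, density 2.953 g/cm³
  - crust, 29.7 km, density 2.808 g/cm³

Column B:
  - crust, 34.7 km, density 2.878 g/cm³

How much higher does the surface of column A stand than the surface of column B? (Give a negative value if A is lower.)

For any compensation level in the mantle, the mantle terms cancel and isostasy reduces to e = (Σt_A − Σt_B) − (Σ(ρt)_A − Σ(ρt)_B) / ρ_m.
Σt_A = 33.81 km; Σt_B = 34.7 km; Σ(ρt)_A = 95.53443; Σ(ρt)_B = 99.8666 (in km·g/cm³).
e = (33.81 − 34.7) − (95.53443 − 99.8666) / 3.386 = 0.389 km.

0.389 km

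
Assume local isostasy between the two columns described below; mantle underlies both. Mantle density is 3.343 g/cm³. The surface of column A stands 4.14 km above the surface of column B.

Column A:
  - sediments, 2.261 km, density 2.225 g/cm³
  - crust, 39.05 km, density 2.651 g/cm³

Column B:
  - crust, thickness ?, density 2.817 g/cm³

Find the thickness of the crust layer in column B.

29.9 km

Take the compensation level at the base of the deeper column (depth z_c below the surface of column A) and equate Σ ρ_i t_i down to z_c; mantle fills any gap and the z_c terms cancel.
Column A: 2.261×2.225 + 39.05×2.651 + (z_c − 41.311)×3.343
Column B: 4.14×0 + x×2.817 + (z_c − 4.14 − 0 − x)×3.343
The z_c×3.343 term appears on both sides and cancels. Collect the known terms of each column as K = Σ(ρt)_known − 3.343 × (depth of known layers): K_A = 108.552275 − 3.343×41.311 = −29.550398; K_B = 0 − 3.343×(4.14 + 0) = −13.84002.
Balance: K_A = K_B − x×(3.343 − 2.817), so x = (K_B − K_A)/(3.343 − 2.817) = 15.7104/0.526 = 29.9 km.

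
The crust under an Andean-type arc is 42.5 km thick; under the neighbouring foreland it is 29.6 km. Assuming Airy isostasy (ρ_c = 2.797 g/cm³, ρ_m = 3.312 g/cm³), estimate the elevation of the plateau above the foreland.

Excess crust Δ = 42.5 km − 29.6 km = 12.9 km, split between elevation h and root r with h + r = Δ.
Airy balance ρ_c h = (ρ_m − ρ_c) r gives r = h ρ_c/(ρ_m − ρ_c), so h (1 + ρ_c/(ρ_m − ρ_c)) = Δ, i.e. h = Δ (ρ_m − ρ_c)/ρ_m.
h = 12.9 km × 0.515/3.312 = 2.01 km.

2.01 km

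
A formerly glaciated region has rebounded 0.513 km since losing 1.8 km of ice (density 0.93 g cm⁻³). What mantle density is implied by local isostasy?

3.26 g cm⁻³

ρ_m = ρ_ice t / u = 0.93 × 1.8 km/0.513 km = 3.26 g cm⁻³.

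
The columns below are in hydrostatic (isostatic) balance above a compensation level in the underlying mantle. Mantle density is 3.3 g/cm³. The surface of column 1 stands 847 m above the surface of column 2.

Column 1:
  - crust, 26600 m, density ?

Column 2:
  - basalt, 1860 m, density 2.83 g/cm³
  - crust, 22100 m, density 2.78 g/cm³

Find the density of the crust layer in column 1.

2.73 g/cm³

Take the compensation level at the base of the deeper column (depth z_c below the surface of column 1) and equate Σ ρ_i t_i down to z_c; mantle fills any gap and the z_c terms cancel.
Column 1: 26600×ρ + (z_c − 26600)×3.3
Column 2: 847×0 + 1860×2.83 + 22100×2.78 + (z_c − 847 − 23960)×3.3
The z_c×3.3 term appears on both sides and cancels. Collect the known terms of each column as K = Σ(ρt)_known − 3.3 × (depth of known layers): K_1 = 0 − 3.3×26600 = −87780; K_2 = 66701.8 − 3.3×(847 + 23960) = −15161.3.
Balance: K_1 + 26600×ρ = K_2, so ρ = (K_2 − K_1)/26600 = 72618.7/26600 = 2.73 g/cm³.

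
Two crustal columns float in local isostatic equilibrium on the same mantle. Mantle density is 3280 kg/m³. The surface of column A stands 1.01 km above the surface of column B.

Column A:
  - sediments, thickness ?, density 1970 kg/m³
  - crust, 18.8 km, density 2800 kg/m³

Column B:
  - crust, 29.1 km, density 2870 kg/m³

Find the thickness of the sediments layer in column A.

Take the compensation level at the base of the deeper column (depth z_c below the surface of column A) and equate Σ ρ_i t_i down to z_c; mantle fills any gap and the z_c terms cancel.
Column A: x×1970 + 18.8×2800 + (z_c − 18.8 − x)×3280
Column B: 1.01×0 + 29.1×2870 + (z_c − 1.01 − 29.1)×3280
The z_c×3280 term appears on both sides and cancels. Collect the known terms of each column as K = Σ(ρt)_known − 3280 × (depth of known layers): K_A = 52640 − 3280×18.8 = −9024; K_B = 83517 − 3280×(1.01 + 29.1) = −15243.8.
Balance: K_A − x×(3280 − 1970) = K_B, so x = (K_A − K_B)/(3280 − 1970) = 6219.8/1310 = 4.75 km.

4.75 km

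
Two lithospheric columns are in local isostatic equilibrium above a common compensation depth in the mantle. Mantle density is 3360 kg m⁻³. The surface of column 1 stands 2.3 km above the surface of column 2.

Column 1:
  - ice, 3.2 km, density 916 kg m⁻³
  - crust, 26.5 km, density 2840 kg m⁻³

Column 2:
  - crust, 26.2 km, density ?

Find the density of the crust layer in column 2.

2830 kg m⁻³

Take the compensation level at the base of the deeper column (depth z_c below the surface of column 1) and equate Σ ρ_i t_i down to z_c; mantle fills any gap and the z_c terms cancel.
Column 1: 3.2×916 + 26.5×2840 + (z_c − 29.7)×3360
Column 2: 2.3×0 + 26.2×ρ + (z_c − 2.3 − 26.2)×3360
The z_c×3360 term appears on both sides and cancels. Collect the known terms of each column as K = Σ(ρt)_known − 3360 × (depth of known layers): K_1 = 78191.2 − 3360×29.7 = −21600.8; K_2 = 0 − 3360×(2.3 + 26.2) = −95760.
Balance: K_1 = K_2 + 26.2×ρ, so ρ = (K_1 − K_2)/26.2 = 74159.2/26.2 = 2830 kg m⁻³.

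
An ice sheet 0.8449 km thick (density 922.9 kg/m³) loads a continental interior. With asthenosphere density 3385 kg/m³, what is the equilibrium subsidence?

0.23 km

Isostatic balance requires: the ice load ρ_ice t is balanced by mantle displaced below, ρ_m s.
s = t ρ_ice / ρ_m = 0.8449 km × 922.9/3385 = 0.23 km.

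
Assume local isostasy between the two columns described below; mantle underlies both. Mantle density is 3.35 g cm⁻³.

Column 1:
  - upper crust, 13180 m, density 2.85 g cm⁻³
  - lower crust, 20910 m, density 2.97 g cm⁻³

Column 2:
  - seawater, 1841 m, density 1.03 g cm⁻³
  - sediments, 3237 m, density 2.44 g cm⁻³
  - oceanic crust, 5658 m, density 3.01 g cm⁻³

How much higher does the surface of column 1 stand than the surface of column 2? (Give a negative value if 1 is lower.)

1610 m

For any compensation level in the mantle, the mantle terms cancel and isostasy reduces to e = (Σt_1 − Σt_2) − (Σ(ρt)_1 − Σ(ρt)_2) / ρ_m.
Σt_1 = 34090 m; Σt_2 = 10736 m; Σ(ρt)_1 = 99665.7; Σ(ρt)_2 = 26825.09 (in m·g cm⁻³).
e = (34090 − 10736) − (99665.7 − 26825.09) / 3.35 = 1610 m.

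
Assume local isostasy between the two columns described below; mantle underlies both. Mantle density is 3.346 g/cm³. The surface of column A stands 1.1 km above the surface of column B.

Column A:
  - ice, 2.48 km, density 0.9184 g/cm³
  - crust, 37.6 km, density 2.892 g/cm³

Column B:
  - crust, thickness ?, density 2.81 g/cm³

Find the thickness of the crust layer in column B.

Take the compensation level at the base of the deeper column (depth z_c below the surface of column A) and equate Σ ρ_i t_i down to z_c; mantle fills any gap and the z_c terms cancel.
Column A: 2.48×0.9184 + 37.6×2.892 + (z_c − 40.08)×3.346
Column B: 1.1×0 + x×2.81 + (z_c − 1.1 − 0 − x)×3.346
The z_c×3.346 term appears on both sides and cancels. Collect the known terms of each column as K = Σ(ρt)_known − 3.346 × (depth of known layers): K_A = 111.016832 − 3.346×40.08 = −23.090848; K_B = 0 − 3.346×(1.1 + 0) = −3.6806.
Balance: K_A = K_B − x×(3.346 − 2.81), so x = (K_B − K_A)/(3.346 − 2.81) = 19.4102/0.536 = 36.2 km.

36.2 km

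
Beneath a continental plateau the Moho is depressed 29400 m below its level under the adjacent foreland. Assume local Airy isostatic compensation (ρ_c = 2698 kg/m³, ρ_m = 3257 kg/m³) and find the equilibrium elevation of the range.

Balancing pressure at the compensation depth: ρ_c h = (ρ_m − ρ_c) r.
h = r (ρ_m − ρ_c) / ρ_c = 29400 m × (3257 − 2698) / 2698 = 6090 m.

6090 m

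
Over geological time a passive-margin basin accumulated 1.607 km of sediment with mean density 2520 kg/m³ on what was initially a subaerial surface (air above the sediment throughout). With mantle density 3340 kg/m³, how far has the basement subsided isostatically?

Subaerial load: s = t ρ_sed / ρ_m = 1.607 km × 2520/3340 = 1.21 km.

1.21 km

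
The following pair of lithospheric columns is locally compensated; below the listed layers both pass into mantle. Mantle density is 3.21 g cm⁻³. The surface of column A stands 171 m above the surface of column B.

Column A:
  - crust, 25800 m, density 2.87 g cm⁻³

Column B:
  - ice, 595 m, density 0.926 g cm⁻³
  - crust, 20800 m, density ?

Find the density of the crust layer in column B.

2.88 g cm⁻³

Take the compensation level at the base of the deeper column (depth z_c below the surface of column A) and equate Σ ρ_i t_i down to z_c; mantle fills any gap and the z_c terms cancel.
Column A: 25800×2.87 + (z_c − 25800)×3.21
Column B: 171×0 + 595×0.926 + 20800×ρ + (z_c − 171 − 21395)×3.21
The z_c×3.21 term appears on both sides and cancels. Collect the known terms of each column as K = Σ(ρt)_known − 3.21 × (depth of known layers): K_A = 74046 − 3.21×25800 = −8772; K_B = 550.97 − 3.21×(171 + 21395) = −68675.89.
Balance: K_A = K_B + 20800×ρ, so ρ = (K_A − K_B)/20800 = 59903.9/20800 = 2.88 g cm⁻³.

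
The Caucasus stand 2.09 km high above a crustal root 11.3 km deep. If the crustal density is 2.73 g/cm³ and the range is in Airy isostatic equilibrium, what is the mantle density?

Airy balance: ρ_c h = (ρ_m − ρ_c) r → ρ_m = ρ_c (1 + h/r).
ρ_m = 2.73 × (1 + 2.09 km/11.3 km) = 3.23 g/cm³.

3.23 g/cm³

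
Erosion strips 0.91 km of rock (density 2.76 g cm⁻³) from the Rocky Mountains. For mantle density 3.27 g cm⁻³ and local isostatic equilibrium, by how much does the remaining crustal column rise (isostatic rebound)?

Unloading: uplift u = e ρ_c/ρ_m = 0.91 km × 2.76/3.27 = 0.768 km.

0.768 km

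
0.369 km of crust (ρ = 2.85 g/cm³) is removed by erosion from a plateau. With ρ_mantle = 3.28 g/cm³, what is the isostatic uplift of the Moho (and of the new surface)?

Unloading: uplift u = e ρ_c/ρ_m = 0.369 km × 2.85/3.28 = 0.321 km.

0.321 km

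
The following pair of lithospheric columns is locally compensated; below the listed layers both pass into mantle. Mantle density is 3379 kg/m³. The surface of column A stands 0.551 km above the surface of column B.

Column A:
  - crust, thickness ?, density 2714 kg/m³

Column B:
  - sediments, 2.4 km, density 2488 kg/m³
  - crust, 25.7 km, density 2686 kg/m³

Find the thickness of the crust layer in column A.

32.8 km

Take the compensation level at the base of the deeper column (depth z_c below the surface of column A) and equate Σ ρ_i t_i down to z_c; mantle fills any gap and the z_c terms cancel.
Column A: x×2714 + (z_c − 0 − x)×3379
Column B: 0.551×0 + 2.4×2488 + 25.7×2686 + (z_c − 0.551 − 28.1)×3379
The z_c×3379 term appears on both sides and cancels. Collect the known terms of each column as K = Σ(ρt)_known − 3379 × (depth of known layers): K_A = 0 − 3379×0 = 0; K_B = 75001.4 − 3379×(0.551 + 28.1) = −21810.329.
Balance: K_A − x×(3379 − 2714) = K_B, so x = (K_A − K_B)/(3379 − 2714) = 21810.3/665 = 32.8 km.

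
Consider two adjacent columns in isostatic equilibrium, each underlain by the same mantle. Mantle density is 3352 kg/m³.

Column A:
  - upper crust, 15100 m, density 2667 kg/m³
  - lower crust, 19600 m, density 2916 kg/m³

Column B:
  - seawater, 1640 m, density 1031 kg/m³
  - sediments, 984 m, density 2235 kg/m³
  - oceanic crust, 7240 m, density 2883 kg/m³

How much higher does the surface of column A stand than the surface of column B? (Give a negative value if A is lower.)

3160 m

For any compensation level in the mantle, the mantle terms cancel and isostasy reduces to e = (Σt_A − Σt_B) − (Σ(ρt)_A − Σ(ρt)_B) / ρ_m.
Σt_A = 34700 m; Σt_B = 9864 m; Σ(ρt)_A = 97425300; Σ(ρt)_B = 24763000 (in m·kg/m³).
e = (34700 − 9864) − (97425300 − 24763000) / 3352 = 3160 m.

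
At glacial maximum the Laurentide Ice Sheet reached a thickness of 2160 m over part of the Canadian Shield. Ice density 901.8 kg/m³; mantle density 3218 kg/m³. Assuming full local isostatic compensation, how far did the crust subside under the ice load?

605 m

Equating mass per unit area of the two columns: the ice load ρ_ice t is balanced by mantle displaced below, ρ_m s.
s = t ρ_ice / ρ_m = 2160 m × 901.8/3218 = 605 m.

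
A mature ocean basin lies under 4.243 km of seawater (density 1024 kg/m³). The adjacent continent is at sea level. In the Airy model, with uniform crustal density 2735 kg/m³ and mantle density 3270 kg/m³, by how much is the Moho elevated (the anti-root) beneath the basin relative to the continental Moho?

13.6 km

Isostatic balance requires: replacing crust with seawater at the top is compensated by replacing crust with mantle at the base: d (ρ_c − ρ_w) = a (ρ_m − ρ_c).
a = d (ρ_c − ρ_w)/(ρ_m − ρ_c) = 4.243 km × 1711/535 = 13.6 km.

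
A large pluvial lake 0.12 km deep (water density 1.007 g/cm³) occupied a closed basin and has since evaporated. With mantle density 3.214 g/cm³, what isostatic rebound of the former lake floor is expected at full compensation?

u = d ρ_w/ρ_m = 0.12 km × 1.007/3.214 = 0.0376 km.

0.0376 km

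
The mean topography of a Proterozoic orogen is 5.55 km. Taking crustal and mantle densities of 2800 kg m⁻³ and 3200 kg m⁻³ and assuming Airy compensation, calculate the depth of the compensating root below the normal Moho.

In Airy isostatic equilibrium: the weight of the topography is balanced by the buoyancy of the root, ρ_c h = (ρ_m − ρ_c) r.
r = h · ρ_c / (ρ_m − ρ_c) = 5.55 km × 2800 / (3200 − 2800) = 38.9 km.

38.9 km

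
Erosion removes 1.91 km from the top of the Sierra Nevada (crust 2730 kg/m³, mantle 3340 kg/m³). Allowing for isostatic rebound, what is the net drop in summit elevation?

0.349 km

Rebound u = e ρ_c/ρ_m = 1.91 km × 2730/3340 = 1.561 km.
Net surface drop = e − u = 1.91 km − 1.561 km = e (ρ_m − ρ_c)/ρ_m = 0.349 km.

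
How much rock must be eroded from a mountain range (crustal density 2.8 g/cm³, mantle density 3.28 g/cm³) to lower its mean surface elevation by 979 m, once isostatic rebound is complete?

Net drop Δ = e − u = e − e ρ_c/ρ_m = e (ρ_m − ρ_c)/ρ_m.
e = Δ ρ_m/(ρ_m − ρ_c) = 979 m × 3.28/0.48 = 6690 m.

6690 m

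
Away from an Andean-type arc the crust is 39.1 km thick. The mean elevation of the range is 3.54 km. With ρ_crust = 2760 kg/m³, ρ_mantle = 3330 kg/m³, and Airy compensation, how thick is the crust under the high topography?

Root depth r = h ρ_c / (ρ_m − ρ_c) = 3.54 km × 2760 / 570 = 17.14 km.
Total thickness = T + h + r = 39.1 km + 3.54 km + 17.14 km = 59.8 km.

59.8 km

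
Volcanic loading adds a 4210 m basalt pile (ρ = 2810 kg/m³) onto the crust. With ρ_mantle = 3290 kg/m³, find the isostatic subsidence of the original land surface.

Subaerial loading: s = t ρ_load / ρ_m.
s = 4210 m × 2810/3290 = 3600 m.

3600 m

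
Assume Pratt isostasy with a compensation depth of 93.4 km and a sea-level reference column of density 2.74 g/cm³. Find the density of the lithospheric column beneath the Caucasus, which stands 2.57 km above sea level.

2.67 g/cm³

Pratt balance: ρ_ref D = ρ (D + h).
ρ = ρ_ref D/(D + h) = 2.74 × 93.4 km/(93.4 km + 2.57 km) = 2.67 g/cm³.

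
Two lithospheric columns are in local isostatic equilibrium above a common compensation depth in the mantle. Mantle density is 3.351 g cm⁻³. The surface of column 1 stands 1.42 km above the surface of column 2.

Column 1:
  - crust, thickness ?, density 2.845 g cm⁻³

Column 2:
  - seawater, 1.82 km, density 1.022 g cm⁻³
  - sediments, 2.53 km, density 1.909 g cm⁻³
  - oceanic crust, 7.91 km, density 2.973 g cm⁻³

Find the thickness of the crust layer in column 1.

30.9 km

Take the compensation level at the base of the deeper column (depth z_c below the surface of column 1) and equate Σ ρ_i t_i down to z_c; mantle fills any gap and the z_c terms cancel.
Column 1: x×2.845 + (z_c − 0 − x)×3.351
Column 2: 1.42×0 + 1.82×1.022 + 2.53×1.909 + 7.91×2.973 + (z_c − 1.42 − 12.26)×3.351
The z_c×3.351 term appears on both sides and cancels. Collect the known terms of each column as K = Σ(ρt)_known − 3.351 × (depth of known layers): K_1 = 0 − 3.351×0 = 0; K_2 = 30.20624 − 3.351×(1.42 + 12.26) = −15.63544.
Balance: K_1 − x×(3.351 − 2.845) = K_2, so x = (K_1 − K_2)/(3.351 − 2.845) = 15.6354/0.506 = 30.9 km.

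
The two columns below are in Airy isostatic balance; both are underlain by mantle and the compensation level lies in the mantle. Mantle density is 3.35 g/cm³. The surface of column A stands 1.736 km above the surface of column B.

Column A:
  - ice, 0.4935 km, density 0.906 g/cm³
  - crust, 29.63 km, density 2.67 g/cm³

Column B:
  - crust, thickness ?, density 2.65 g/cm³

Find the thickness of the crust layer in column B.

22.2 km

Take the compensation level at the base of the deeper column (depth z_c below the surface of column A) and equate Σ ρ_i t_i down to z_c; mantle fills any gap and the z_c terms cancel.
Column A: 0.4935×0.906 + 29.63×2.67 + (z_c − 30.1235)×3.35
Column B: 1.736×0 + x×2.65 + (z_c − 1.736 − 0 − x)×3.35
The z_c×3.35 term appears on both sides and cancels. Collect the known terms of each column as K = Σ(ρt)_known − 3.35 × (depth of known layers): K_A = 79.559211 − 3.35×30.1235 = −21.354514; K_B = 0 − 3.35×(1.736 + 0) = −5.8156.
Balance: K_A = K_B − x×(3.35 − 2.65), so x = (K_B − K_A)/(3.35 − 2.65) = 15.5389/0.7 = 22.2 km.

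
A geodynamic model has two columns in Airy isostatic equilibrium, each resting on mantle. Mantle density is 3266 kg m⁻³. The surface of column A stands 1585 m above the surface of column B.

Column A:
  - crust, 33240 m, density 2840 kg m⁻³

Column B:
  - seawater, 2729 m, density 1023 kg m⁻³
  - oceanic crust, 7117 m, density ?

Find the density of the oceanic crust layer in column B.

Take the compensation level at the base of the deeper column (depth z_c below the surface of column A) and equate Σ ρ_i t_i down to z_c; mantle fills any gap and the z_c terms cancel.
Column A: 33240×2840 + (z_c − 33240)×3266
Column B: 1585×0 + 2729×1023 + 7117×ρ + (z_c − 1585 − 9846)×3266
The z_c×3266 term appears on both sides and cancels. Collect the known terms of each column as K = Σ(ρt)_known − 3266 × (depth of known layers): K_A = 94401600 − 3266×33240 = −14160240; K_B = 2791767 − 3266×(1585 + 9846) = −34541879.
Balance: K_A = K_B + 7117×ρ, so ρ = (K_A − K_B)/7117 = 20381600/7117 = 2860 kg m⁻³.

2860 kg m⁻³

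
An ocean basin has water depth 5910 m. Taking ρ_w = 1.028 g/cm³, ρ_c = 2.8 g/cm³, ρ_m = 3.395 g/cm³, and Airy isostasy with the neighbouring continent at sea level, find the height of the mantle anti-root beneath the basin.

17600 m

Equating mass per unit area of the two columns: replacing crust with seawater at the top is compensated by replacing crust with mantle at the base: d (ρ_c − ρ_w) = a (ρ_m − ρ_c).
a = d (ρ_c − ρ_w)/(ρ_m − ρ_c) = 5910 m × 1.772/0.595 = 17600 m.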